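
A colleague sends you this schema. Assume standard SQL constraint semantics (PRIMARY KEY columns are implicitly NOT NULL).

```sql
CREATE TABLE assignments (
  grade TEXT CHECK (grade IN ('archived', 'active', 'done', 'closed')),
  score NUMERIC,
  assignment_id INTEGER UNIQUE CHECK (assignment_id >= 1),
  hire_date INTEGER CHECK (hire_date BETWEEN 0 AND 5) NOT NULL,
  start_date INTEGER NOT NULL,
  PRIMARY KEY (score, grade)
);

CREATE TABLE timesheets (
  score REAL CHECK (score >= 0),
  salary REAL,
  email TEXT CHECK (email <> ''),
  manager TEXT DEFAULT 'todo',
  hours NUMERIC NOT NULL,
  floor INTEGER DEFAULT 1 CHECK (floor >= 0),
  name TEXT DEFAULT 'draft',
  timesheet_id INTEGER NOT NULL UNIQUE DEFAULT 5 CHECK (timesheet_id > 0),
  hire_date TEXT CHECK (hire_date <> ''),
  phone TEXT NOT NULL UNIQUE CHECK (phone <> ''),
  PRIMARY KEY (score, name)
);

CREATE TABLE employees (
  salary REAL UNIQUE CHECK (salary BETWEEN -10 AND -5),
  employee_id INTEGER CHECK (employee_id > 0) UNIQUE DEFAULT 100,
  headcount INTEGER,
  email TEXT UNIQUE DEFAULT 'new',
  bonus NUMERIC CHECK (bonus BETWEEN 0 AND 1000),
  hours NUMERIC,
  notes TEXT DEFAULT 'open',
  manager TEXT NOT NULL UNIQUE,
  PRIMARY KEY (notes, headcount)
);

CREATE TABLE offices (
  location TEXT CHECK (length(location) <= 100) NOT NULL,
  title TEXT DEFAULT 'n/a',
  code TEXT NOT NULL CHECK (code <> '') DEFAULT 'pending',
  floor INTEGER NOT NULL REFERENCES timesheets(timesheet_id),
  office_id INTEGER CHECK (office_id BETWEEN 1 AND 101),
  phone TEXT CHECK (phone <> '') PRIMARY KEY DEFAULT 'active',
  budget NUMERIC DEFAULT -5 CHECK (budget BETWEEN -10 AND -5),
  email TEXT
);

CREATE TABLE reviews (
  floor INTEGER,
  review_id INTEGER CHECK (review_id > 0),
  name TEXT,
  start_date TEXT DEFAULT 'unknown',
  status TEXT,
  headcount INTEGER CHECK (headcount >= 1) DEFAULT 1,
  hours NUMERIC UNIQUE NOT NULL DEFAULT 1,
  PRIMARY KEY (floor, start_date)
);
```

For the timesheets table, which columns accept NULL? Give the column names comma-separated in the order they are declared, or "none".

salary, email, manager, floor, hire_date

- score: part of the PRIMARY KEY, which implies NOT NULL → not nullable.
- salary: no NOT NULL constraint applies → nullable.
- email: CHECK does not forbid NULL (a CHECK constraint passes when its expression is NULL) → nullable.
- manager: DEFAULT only fills an omitted column; an explicit NULL is still allowed → nullable.
- hours: declared NOT NULL → not nullable.
- floor: CHECK does not forbid NULL (a CHECK constraint passes when its expression is NULL) → nullable.
- name: part of the PRIMARY KEY, which implies NOT NULL → not nullable.
- timesheet_id: declared NOT NULL → not nullable.
- hire_date: CHECK does not forbid NULL (a CHECK constraint passes when its expression is NULL) → nullable.
- phone: declared NOT NULL → not nullable.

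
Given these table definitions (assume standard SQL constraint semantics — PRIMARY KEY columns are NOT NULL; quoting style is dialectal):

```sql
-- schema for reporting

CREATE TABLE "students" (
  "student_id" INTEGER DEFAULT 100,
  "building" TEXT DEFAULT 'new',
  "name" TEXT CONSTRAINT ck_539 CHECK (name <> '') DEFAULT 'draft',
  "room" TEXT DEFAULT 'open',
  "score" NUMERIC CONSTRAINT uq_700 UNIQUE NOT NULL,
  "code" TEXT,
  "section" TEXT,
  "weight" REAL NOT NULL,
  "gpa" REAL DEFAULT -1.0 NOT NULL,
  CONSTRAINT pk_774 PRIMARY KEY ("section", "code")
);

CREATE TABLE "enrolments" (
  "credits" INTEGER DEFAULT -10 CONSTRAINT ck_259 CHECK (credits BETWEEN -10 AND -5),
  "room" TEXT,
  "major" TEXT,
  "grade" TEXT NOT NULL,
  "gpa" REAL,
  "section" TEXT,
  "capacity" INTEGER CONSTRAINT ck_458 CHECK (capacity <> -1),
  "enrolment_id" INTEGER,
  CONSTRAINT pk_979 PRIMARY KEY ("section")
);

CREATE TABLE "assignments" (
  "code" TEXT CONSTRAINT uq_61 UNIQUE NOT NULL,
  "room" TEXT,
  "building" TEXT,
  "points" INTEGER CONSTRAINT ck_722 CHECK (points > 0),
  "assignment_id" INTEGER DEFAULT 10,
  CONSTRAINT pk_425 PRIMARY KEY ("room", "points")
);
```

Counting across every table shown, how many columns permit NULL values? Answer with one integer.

12

students: 4 nullable (student_id, building, name, room — PK (section, code) and explicit NOT NULL columns excluded).
enrolments: 6 nullable (credits, room, major, gpa, capacity, enrolment_id — PK (section) and explicit NOT NULL columns excluded).
assignments: 2 nullable (building, assignment_id — PK (room, points) and explicit NOT NULL columns excluded).
Total: 4 + 6 + 2 = 12.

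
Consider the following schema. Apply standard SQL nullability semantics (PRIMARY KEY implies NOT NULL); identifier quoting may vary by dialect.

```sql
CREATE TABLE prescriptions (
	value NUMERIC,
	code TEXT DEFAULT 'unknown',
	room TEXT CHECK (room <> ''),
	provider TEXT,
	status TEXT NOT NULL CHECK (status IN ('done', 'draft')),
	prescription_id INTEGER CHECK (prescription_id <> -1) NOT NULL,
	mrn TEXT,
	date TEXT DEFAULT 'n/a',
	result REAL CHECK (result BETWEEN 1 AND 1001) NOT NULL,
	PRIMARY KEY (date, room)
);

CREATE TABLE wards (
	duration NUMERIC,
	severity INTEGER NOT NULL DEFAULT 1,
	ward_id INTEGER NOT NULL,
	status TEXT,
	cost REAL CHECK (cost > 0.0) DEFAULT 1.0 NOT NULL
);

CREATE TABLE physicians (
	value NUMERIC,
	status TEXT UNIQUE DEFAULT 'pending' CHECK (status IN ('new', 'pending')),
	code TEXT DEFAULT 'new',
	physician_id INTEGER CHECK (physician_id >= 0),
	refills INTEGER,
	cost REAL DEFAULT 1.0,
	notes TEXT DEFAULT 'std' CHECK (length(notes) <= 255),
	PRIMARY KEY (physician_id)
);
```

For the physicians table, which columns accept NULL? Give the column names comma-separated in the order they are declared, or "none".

- value: no NOT NULL constraint applies → nullable.
- status: CHECK does not forbid NULL (a CHECK constraint passes when its expression is NULL) → nullable.
- code: DEFAULT only fills an omitted column; an explicit NULL is still allowed → nullable.
- physician_id: part of the PRIMARY KEY, which implies NOT NULL → not nullable.
- refills: no NOT NULL constraint applies → nullable.
- cost: DEFAULT only fills an omitted column; an explicit NULL is still allowed → nullable.
- notes: CHECK does not forbid NULL (a CHECK constraint passes when its expression is NULL) → nullable.

value, status, code, refills, cost, notes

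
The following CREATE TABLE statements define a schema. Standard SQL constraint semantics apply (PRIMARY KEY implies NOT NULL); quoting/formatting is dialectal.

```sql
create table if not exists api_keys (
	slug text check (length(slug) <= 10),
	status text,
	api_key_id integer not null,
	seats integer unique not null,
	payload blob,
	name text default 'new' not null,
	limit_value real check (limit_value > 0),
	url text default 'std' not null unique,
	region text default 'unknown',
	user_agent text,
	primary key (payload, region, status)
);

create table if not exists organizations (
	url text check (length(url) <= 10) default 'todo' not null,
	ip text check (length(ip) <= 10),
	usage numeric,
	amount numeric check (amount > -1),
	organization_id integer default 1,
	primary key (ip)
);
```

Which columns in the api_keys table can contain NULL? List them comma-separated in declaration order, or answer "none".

slug, limit_value, user_agent

- slug: CHECK does not forbid NULL (a CHECK constraint passes when its expression is NULL) → nullable.
- status: part of the PRIMARY KEY, which implies NOT NULL → not nullable.
- api_key_id: declared NOT NULL → not nullable.
- seats: declared NOT NULL → not nullable.
- payload: part of the PRIMARY KEY, which implies NOT NULL → not nullable.
- name: declared NOT NULL → not nullable.
- limit_value: CHECK does not forbid NULL (a CHECK constraint passes when its expression is NULL) → nullable.
- url: declared NOT NULL → not nullable.
- region: part of the PRIMARY KEY, which implies NOT NULL → not nullable.
- user_agent: no NOT NULL constraint applies → nullable.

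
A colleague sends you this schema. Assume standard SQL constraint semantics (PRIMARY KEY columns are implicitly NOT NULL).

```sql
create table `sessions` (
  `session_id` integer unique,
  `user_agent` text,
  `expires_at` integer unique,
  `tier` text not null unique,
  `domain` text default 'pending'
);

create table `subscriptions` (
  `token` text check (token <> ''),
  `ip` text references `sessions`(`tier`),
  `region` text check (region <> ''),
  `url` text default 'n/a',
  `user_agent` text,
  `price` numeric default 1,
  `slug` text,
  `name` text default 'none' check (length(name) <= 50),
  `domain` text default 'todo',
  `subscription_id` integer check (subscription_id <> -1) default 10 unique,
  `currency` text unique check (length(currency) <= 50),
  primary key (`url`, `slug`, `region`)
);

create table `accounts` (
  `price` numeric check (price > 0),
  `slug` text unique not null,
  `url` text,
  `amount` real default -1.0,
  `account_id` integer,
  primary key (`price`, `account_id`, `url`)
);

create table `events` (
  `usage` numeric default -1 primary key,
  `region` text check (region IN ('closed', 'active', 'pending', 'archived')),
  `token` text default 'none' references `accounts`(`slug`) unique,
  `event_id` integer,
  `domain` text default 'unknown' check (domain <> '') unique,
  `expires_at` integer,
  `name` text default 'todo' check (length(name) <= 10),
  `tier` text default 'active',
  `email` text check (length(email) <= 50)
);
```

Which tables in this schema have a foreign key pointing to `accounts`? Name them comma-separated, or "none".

events

- events.token references accounts(slug).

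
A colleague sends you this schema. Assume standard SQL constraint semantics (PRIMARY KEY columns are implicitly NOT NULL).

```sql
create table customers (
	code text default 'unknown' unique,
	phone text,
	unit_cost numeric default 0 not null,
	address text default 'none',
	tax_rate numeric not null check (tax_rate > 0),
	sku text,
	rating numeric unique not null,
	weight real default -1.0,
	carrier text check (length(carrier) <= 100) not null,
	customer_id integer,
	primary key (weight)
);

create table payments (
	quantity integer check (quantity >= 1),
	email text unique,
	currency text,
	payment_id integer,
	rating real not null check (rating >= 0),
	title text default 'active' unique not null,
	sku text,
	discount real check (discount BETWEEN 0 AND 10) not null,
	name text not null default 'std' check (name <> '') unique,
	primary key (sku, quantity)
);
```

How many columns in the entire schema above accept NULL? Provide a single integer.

customers: 5 nullable (code, phone, address, sku, customer_id — PK (weight) and explicit NOT NULL columns excluded).
payments: 3 nullable (email, currency, payment_id — PK (sku, quantity) and explicit NOT NULL columns excluded).
Total: 5 + 3 = 8.

8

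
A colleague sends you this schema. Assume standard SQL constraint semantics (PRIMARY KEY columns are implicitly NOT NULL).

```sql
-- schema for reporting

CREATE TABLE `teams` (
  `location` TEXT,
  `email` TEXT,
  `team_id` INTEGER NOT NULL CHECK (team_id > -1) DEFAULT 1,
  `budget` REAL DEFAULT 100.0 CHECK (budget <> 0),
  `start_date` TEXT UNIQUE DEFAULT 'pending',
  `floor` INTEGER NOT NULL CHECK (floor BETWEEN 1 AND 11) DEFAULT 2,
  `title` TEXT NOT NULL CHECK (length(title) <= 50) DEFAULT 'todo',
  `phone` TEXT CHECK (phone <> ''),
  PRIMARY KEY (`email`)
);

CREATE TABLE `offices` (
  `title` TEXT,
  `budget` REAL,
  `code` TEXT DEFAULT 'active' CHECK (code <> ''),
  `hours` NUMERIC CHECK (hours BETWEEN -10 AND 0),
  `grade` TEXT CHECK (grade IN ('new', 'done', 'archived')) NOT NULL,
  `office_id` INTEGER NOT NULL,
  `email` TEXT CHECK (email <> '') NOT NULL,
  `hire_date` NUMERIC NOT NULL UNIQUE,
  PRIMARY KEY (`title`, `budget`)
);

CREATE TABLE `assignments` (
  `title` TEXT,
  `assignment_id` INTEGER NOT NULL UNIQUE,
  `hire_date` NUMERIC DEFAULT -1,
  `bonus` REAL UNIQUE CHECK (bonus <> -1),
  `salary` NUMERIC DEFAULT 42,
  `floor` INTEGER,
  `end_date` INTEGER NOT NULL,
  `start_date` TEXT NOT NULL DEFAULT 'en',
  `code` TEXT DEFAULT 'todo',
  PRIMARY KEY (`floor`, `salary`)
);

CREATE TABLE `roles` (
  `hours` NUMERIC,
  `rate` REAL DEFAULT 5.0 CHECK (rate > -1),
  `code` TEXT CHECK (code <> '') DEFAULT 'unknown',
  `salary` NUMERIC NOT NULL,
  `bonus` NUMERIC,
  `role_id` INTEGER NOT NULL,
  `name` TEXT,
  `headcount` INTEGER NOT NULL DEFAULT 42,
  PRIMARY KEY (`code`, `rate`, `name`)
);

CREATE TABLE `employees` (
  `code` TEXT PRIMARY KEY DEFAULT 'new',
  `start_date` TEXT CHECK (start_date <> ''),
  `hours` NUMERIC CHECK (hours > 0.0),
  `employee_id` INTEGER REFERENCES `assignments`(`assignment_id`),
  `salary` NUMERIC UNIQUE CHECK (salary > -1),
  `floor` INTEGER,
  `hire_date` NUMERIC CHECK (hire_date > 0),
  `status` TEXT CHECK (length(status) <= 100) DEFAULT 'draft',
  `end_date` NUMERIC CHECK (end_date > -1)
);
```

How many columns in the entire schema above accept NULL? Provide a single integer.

teams: 4 nullable (location, budget, start_date, phone — PK (email) and explicit NOT NULL columns excluded).
offices: 2 nullable (code, hours — PK (title, budget) and explicit NOT NULL columns excluded).
assignments: 4 nullable (title, hire_date, bonus, code — PK (floor, salary) and explicit NOT NULL columns excluded).
roles: 2 nullable (hours, bonus — PK (code, rate, name) and explicit NOT NULL columns excluded).
employees: 8 nullable (start_date, hours, employee_id, salary, floor, hire_date, status, end_date — PK (code) and explicit NOT NULL columns excluded).
Total: 4 + 2 + 4 + 2 + 8 = 20.

20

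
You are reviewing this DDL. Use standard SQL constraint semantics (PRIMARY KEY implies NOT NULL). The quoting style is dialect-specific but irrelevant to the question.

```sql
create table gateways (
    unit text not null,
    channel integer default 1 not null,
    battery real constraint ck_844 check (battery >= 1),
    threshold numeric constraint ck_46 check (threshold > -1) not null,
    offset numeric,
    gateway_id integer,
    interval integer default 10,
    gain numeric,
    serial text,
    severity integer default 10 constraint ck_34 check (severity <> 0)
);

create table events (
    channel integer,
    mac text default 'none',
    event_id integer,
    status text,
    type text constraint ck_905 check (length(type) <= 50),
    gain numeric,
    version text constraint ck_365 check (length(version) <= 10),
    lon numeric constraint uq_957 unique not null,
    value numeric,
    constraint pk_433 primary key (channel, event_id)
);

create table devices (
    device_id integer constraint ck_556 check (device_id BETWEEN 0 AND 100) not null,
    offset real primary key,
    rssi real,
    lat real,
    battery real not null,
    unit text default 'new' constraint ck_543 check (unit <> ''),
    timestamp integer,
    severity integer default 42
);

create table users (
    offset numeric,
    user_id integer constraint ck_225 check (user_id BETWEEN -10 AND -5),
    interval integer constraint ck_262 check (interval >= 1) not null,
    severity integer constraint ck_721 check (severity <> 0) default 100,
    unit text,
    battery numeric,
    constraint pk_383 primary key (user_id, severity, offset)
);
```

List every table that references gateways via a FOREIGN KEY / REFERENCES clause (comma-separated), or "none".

No REFERENCES clause anywhere in the schema names gateways.

none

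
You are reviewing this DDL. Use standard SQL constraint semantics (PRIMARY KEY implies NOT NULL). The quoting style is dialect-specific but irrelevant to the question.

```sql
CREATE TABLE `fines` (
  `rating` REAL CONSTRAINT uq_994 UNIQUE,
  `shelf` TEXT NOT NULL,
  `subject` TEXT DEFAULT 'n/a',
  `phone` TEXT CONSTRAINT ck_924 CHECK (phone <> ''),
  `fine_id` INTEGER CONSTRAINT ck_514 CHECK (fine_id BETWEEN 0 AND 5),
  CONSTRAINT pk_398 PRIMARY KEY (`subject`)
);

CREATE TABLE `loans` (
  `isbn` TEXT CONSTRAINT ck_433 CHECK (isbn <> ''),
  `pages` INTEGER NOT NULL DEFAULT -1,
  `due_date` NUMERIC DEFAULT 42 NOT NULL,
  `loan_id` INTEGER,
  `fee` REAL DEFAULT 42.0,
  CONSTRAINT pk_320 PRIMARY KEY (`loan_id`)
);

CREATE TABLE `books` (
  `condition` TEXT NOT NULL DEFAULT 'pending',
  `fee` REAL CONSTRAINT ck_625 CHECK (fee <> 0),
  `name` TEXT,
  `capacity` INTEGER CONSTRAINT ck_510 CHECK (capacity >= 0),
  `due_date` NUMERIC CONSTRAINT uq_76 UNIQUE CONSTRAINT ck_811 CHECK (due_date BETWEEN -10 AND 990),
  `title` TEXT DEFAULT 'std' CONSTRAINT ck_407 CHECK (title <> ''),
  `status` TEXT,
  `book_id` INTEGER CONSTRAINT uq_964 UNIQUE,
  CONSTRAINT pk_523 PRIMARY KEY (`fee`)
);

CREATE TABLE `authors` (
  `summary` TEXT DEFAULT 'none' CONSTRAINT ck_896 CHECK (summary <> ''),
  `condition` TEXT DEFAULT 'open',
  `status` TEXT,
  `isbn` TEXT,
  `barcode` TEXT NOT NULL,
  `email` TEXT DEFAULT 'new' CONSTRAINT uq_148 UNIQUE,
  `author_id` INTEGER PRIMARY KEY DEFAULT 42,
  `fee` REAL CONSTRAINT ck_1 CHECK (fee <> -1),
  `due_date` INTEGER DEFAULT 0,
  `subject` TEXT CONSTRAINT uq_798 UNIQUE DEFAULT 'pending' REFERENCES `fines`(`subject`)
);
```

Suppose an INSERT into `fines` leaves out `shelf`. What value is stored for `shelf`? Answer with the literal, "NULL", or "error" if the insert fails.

error

shelf has no DEFAULT clause.
Omitting it would insert NULL, but it is declared NOT NULL, so the INSERT fails.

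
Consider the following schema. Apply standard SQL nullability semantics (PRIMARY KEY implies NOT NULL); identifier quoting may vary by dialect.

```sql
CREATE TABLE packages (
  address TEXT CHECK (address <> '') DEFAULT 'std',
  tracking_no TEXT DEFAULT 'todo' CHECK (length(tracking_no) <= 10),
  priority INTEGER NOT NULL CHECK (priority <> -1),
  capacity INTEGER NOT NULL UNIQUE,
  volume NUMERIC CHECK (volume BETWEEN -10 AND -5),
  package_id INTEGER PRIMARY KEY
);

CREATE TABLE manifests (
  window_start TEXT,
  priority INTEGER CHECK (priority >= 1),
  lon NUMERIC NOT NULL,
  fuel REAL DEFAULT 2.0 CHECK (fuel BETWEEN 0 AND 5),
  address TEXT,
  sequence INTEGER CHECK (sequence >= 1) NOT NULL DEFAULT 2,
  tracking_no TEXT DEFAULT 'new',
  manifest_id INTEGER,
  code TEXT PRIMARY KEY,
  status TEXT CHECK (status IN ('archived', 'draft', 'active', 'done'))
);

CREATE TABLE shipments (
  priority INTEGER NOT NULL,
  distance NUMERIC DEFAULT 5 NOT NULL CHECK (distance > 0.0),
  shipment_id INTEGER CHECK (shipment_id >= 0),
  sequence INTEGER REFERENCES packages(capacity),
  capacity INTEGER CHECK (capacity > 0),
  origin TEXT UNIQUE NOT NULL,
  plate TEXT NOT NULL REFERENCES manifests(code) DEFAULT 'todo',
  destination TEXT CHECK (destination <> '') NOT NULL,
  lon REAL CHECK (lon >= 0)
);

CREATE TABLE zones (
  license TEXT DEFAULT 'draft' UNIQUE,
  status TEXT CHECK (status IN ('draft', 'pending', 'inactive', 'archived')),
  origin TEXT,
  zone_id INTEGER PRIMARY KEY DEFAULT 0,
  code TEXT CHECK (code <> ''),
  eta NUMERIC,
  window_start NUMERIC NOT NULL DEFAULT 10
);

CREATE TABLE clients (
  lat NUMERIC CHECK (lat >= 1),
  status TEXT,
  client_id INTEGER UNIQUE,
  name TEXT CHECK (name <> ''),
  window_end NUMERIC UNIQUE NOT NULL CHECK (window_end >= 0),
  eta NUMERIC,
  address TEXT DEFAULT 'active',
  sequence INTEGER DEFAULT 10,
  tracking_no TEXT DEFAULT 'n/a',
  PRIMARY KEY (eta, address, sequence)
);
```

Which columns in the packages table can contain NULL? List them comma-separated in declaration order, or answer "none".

address, tracking_no, volume

- address: CHECK does not forbid NULL (a CHECK constraint passes when its expression is NULL) → nullable.
- tracking_no: CHECK does not forbid NULL (a CHECK constraint passes when its expression is NULL) → nullable.
- priority: declared NOT NULL → not nullable.
- capacity: declared NOT NULL → not nullable.
- volume: CHECK does not forbid NULL (a CHECK constraint passes when its expression is NULL) → nullable.
- package_id: part of the PRIMARY KEY, which implies NOT NULL → not nullable.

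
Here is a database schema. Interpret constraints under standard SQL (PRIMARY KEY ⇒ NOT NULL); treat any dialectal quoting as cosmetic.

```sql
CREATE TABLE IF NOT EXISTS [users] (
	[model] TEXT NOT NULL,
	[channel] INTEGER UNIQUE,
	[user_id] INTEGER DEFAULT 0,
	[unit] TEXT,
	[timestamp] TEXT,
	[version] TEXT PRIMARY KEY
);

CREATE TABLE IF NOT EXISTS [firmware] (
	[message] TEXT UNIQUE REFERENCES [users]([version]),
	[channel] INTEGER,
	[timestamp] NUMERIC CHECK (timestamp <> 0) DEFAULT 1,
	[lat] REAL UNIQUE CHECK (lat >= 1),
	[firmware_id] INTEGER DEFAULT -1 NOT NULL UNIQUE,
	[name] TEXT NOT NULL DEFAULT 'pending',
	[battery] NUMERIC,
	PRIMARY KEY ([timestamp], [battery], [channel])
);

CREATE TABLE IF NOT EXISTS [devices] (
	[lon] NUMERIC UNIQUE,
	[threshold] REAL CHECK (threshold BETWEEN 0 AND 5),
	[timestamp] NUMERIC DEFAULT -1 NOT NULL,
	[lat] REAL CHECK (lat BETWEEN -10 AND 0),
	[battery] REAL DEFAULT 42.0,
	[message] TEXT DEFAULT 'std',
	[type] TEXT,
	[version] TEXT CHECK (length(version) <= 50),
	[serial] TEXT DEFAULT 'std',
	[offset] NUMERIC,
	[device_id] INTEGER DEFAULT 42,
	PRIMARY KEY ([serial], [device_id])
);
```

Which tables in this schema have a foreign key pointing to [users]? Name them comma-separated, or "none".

- firmware.message references users(version).

firmware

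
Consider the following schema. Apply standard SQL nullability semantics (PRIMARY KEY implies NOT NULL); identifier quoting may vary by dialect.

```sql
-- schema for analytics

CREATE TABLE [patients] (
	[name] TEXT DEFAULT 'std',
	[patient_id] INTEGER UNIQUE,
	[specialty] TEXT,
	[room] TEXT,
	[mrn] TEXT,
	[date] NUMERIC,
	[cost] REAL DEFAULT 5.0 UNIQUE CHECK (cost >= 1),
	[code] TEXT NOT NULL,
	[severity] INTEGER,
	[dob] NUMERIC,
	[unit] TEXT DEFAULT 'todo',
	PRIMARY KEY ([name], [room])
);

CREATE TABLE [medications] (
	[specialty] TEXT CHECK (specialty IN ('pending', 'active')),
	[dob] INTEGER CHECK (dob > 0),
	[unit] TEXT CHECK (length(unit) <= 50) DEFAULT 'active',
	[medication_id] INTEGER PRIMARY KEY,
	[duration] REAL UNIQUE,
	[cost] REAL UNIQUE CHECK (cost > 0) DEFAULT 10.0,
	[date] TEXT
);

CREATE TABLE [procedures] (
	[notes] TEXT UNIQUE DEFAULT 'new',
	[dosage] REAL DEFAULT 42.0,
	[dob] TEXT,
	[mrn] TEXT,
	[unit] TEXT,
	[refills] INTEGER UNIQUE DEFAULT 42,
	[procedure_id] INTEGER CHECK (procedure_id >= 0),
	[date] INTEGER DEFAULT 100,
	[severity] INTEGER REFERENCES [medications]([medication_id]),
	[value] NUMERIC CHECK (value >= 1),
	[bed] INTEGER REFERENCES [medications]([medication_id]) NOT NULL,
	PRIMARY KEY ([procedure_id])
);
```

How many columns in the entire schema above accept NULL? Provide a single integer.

23

patients: 8 nullable (patient_id, specialty, mrn, date, cost, severity, dob, unit — PK (name, room) and explicit NOT NULL columns excluded).
medications: 6 nullable (specialty, dob, unit, duration, cost, date — PK (medication_id) and explicit NOT NULL columns excluded).
procedures: 9 nullable (notes, dosage, dob, mrn, unit, refills, date, severity, value — PK (procedure_id) and explicit NOT NULL columns excluded).
Total: 8 + 6 + 9 = 23.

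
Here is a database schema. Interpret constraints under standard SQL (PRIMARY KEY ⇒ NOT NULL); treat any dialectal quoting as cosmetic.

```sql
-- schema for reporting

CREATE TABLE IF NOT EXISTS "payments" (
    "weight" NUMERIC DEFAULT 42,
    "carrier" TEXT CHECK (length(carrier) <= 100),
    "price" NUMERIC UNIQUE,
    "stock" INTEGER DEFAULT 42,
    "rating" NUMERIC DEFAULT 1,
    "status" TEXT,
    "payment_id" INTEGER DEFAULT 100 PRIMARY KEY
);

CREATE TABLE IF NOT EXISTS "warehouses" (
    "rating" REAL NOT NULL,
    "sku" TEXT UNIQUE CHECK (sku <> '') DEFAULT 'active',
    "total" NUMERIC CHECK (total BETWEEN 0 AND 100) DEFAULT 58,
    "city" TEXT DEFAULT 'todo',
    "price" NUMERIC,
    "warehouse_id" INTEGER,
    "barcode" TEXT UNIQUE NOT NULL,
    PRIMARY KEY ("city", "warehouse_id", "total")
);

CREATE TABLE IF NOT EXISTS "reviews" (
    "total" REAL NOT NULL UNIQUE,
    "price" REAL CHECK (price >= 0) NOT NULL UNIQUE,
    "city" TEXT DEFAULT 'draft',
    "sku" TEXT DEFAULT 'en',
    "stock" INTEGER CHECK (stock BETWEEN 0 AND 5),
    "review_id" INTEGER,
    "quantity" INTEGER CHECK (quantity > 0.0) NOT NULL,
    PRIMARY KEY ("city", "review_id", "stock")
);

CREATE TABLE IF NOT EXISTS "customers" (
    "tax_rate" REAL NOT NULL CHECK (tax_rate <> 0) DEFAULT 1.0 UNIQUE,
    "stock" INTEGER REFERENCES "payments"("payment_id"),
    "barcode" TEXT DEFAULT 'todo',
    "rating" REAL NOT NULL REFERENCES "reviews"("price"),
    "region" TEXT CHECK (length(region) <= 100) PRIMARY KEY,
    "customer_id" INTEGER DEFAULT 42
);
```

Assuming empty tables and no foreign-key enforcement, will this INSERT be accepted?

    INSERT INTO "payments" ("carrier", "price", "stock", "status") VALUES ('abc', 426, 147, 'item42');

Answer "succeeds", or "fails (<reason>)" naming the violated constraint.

succeeds

NOT NULL columns: payment_id defaults to 100.
CHECK constraints: 'abc' satisfies (length(carrier) <= 100).
No constraint is violated.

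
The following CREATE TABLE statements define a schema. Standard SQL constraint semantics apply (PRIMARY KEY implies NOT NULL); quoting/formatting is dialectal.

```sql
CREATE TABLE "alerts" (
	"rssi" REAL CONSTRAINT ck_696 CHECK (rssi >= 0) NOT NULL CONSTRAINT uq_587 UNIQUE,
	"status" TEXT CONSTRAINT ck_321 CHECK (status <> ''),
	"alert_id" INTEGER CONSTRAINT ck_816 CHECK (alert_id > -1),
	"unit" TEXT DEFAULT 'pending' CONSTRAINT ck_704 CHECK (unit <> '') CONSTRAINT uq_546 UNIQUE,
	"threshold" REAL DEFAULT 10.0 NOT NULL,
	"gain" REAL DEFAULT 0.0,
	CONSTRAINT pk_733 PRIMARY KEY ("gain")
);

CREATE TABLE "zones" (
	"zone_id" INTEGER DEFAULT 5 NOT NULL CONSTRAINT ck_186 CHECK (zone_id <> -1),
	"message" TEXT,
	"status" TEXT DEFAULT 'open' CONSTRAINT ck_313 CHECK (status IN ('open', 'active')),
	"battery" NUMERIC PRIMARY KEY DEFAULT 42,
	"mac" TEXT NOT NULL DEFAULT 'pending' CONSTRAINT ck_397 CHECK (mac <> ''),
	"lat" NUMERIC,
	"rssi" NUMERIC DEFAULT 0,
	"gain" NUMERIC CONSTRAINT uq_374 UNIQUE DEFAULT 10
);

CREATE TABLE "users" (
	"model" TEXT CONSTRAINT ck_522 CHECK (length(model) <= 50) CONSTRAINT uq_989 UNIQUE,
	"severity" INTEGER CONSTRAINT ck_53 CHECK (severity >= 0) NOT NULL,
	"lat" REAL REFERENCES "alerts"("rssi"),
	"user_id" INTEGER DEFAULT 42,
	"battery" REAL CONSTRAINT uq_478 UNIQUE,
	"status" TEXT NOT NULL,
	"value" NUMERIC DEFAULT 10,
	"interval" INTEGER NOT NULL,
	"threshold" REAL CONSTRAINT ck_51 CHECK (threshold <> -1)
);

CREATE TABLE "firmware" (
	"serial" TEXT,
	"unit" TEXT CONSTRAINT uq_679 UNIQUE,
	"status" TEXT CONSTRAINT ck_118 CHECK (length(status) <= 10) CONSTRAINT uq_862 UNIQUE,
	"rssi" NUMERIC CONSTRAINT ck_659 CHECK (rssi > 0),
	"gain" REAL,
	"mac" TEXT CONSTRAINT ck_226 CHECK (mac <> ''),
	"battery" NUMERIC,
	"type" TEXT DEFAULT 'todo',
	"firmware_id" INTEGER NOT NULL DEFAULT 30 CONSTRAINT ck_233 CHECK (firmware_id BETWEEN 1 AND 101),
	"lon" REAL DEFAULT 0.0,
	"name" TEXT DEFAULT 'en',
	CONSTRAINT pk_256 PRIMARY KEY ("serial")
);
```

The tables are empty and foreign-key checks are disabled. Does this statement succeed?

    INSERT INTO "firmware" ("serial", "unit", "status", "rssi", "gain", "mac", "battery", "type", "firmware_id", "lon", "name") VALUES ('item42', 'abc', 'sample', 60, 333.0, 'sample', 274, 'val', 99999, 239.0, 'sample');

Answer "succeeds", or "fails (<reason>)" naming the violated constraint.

fails (CHECK on firmware_id)

The value 99999 for firmware_id violates CHECK (firmware_id BETWEEN 1 AND 101).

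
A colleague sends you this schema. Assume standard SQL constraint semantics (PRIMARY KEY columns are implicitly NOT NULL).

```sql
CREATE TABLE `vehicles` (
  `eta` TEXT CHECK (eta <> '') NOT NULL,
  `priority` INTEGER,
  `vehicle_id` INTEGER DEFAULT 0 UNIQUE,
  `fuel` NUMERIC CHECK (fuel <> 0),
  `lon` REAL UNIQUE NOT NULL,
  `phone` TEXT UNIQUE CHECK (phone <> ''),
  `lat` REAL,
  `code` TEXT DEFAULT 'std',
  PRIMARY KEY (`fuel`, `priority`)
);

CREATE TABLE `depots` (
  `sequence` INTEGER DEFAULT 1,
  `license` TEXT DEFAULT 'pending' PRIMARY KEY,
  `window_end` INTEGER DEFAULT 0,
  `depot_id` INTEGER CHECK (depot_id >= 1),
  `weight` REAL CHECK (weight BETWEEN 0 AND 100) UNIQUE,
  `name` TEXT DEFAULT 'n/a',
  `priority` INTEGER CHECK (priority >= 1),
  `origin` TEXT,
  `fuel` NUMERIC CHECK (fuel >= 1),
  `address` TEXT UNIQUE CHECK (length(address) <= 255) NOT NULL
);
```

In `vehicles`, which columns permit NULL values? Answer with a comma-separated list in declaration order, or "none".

- eta: declared NOT NULL → not nullable.
- priority: part of the PRIMARY KEY, which implies NOT NULL → not nullable.
- vehicle_id: UNIQUE does not imply NOT NULL → nullable.
- fuel: part of the PRIMARY KEY, which implies NOT NULL → not nullable.
- lon: declared NOT NULL → not nullable.
- phone: CHECK does not forbid NULL (a CHECK constraint passes when its expression is NULL) → nullable.
- lat: no NOT NULL constraint applies → nullable.
- code: DEFAULT only fills an omitted column; an explicit NULL is still allowed → nullable.

vehicle_id, phone, lat, code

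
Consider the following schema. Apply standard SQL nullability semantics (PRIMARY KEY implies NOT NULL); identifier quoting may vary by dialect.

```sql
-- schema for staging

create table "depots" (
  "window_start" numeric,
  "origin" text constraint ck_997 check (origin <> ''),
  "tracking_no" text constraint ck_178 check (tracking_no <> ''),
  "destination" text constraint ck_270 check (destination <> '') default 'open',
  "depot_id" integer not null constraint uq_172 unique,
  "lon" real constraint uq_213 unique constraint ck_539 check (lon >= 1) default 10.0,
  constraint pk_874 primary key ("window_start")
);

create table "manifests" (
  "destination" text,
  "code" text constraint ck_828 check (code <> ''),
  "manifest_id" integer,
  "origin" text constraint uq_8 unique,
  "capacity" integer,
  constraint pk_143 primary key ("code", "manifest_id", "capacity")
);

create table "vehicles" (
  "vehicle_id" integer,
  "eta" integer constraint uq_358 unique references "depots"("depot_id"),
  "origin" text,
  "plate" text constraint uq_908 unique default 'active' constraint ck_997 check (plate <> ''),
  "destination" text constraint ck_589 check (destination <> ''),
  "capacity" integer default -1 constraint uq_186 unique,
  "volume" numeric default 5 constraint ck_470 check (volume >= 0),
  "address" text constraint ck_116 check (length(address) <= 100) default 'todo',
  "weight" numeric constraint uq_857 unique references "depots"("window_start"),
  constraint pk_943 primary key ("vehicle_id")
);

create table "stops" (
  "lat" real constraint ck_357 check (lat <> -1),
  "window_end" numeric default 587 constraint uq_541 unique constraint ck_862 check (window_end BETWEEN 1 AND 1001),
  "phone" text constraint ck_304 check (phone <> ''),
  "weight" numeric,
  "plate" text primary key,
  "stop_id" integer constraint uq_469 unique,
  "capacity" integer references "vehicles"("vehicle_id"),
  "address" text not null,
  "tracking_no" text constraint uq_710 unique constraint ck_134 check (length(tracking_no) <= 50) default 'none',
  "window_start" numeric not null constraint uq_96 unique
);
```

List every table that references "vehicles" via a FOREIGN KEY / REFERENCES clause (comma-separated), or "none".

stops

- stops.capacity references vehicles(vehicle_id).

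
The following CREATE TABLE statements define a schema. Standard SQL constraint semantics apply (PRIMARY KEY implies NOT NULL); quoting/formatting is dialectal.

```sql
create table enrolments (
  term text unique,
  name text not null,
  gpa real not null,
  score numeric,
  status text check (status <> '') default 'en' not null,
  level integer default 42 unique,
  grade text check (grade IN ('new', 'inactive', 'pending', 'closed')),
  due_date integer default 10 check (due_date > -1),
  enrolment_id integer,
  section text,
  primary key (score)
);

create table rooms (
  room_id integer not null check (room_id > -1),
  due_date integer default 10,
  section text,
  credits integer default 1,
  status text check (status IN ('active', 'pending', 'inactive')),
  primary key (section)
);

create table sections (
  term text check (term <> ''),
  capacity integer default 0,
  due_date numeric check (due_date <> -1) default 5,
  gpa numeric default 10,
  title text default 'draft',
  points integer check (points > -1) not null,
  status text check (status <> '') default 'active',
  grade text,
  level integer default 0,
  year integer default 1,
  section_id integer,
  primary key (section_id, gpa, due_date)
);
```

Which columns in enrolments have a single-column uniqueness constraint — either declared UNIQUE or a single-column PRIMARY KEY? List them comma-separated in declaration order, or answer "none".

- term: declared UNIQUE → unique.
- name: no UNIQUE or single-column PK constraint.
- gpa: no UNIQUE or single-column PK constraint.
- score: single-column PRIMARY KEY → unique.
- status: no UNIQUE or single-column PK constraint.
- level: declared UNIQUE → unique.
- grade: no UNIQUE or single-column PK constraint.
- due_date: no UNIQUE or single-column PK constraint.
- enrolment_id: no UNIQUE or single-column PK constraint.
- section: no UNIQUE or single-column PK constraint.

term, score, level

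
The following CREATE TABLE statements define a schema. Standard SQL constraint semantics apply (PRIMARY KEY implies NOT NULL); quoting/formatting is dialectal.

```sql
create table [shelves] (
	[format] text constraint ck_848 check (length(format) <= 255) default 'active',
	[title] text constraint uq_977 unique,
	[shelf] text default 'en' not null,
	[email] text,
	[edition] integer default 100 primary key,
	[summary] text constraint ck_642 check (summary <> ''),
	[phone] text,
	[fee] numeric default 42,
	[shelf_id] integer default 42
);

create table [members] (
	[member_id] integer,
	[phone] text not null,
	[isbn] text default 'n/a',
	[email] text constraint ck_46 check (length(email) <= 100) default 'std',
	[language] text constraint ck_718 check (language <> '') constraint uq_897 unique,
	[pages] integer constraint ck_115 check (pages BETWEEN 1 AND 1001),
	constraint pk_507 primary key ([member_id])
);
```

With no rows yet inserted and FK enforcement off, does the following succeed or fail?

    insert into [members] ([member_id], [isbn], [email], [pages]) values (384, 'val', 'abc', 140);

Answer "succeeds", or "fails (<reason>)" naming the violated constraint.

phone is omitted from the column list and has no DEFAULT, so it would receive NULL.
But phone is declared NOT NULL.

fails (NOT NULL on phone)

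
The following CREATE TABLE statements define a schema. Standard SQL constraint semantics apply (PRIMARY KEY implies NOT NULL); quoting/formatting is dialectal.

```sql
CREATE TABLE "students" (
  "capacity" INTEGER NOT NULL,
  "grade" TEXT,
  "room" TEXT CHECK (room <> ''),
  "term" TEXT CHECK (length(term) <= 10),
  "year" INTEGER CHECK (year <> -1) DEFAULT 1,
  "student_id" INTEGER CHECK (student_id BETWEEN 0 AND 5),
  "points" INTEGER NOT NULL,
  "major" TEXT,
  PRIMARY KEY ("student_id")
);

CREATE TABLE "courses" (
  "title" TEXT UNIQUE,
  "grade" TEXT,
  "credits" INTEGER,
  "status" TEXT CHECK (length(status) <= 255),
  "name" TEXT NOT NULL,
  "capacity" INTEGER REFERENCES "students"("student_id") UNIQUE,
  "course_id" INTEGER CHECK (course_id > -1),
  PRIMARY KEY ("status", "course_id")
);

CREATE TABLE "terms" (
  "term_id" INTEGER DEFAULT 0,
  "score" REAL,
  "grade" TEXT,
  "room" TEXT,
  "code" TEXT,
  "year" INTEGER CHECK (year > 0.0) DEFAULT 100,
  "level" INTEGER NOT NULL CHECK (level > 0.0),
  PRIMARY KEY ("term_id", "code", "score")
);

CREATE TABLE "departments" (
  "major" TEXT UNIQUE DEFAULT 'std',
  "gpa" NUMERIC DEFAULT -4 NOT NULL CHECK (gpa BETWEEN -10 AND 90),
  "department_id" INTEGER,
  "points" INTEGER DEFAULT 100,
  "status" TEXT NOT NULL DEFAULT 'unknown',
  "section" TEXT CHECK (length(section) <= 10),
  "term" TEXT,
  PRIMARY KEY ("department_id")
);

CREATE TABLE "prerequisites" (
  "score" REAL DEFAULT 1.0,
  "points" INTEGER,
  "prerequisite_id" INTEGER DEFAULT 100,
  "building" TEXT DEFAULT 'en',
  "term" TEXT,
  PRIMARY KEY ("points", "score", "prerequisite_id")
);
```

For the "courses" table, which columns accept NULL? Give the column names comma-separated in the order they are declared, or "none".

title, grade, credits, capacity

- title: UNIQUE does not imply NOT NULL → nullable.
- grade: no NOT NULL constraint applies → nullable.
- credits: no NOT NULL constraint applies → nullable.
- status: part of the PRIMARY KEY, which implies NOT NULL → not nullable.
- name: declared NOT NULL → not nullable.
- capacity: a foreign key column may be NULL unless separately constrained → nullable.
- course_id: part of the PRIMARY KEY, which implies NOT NULL → not nullable.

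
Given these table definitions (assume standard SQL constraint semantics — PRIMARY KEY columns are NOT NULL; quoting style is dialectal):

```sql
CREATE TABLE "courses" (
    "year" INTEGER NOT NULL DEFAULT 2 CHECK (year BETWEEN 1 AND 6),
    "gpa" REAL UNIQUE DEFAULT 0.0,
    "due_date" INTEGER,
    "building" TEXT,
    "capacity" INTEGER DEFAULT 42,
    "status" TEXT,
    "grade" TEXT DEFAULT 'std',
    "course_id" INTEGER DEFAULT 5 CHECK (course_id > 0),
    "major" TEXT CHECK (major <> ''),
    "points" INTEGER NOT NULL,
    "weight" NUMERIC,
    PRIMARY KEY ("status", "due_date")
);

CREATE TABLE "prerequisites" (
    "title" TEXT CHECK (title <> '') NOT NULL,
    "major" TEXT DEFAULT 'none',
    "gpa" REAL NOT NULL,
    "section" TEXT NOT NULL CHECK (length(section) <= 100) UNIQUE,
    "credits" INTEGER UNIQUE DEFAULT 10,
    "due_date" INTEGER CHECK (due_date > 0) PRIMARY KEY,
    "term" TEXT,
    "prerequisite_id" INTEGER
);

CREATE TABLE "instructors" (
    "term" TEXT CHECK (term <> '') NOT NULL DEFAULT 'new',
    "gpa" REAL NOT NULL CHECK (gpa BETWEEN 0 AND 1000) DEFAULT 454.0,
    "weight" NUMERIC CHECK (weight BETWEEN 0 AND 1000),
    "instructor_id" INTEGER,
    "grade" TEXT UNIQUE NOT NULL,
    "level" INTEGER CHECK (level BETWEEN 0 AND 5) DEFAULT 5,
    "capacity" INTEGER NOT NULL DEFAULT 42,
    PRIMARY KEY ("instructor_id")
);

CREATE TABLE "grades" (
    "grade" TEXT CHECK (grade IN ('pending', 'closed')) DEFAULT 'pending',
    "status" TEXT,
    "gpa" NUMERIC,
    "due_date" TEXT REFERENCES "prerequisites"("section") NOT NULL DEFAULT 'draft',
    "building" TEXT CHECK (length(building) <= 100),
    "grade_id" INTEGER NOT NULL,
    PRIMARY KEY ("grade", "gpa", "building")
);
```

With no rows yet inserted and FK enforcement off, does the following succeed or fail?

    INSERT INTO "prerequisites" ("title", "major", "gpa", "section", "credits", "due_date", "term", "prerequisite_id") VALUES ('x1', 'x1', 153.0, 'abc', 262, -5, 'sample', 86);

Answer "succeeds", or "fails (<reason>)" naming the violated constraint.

fails (CHECK on due_date)

The value -5 for due_date violates CHECK (due_date > 0).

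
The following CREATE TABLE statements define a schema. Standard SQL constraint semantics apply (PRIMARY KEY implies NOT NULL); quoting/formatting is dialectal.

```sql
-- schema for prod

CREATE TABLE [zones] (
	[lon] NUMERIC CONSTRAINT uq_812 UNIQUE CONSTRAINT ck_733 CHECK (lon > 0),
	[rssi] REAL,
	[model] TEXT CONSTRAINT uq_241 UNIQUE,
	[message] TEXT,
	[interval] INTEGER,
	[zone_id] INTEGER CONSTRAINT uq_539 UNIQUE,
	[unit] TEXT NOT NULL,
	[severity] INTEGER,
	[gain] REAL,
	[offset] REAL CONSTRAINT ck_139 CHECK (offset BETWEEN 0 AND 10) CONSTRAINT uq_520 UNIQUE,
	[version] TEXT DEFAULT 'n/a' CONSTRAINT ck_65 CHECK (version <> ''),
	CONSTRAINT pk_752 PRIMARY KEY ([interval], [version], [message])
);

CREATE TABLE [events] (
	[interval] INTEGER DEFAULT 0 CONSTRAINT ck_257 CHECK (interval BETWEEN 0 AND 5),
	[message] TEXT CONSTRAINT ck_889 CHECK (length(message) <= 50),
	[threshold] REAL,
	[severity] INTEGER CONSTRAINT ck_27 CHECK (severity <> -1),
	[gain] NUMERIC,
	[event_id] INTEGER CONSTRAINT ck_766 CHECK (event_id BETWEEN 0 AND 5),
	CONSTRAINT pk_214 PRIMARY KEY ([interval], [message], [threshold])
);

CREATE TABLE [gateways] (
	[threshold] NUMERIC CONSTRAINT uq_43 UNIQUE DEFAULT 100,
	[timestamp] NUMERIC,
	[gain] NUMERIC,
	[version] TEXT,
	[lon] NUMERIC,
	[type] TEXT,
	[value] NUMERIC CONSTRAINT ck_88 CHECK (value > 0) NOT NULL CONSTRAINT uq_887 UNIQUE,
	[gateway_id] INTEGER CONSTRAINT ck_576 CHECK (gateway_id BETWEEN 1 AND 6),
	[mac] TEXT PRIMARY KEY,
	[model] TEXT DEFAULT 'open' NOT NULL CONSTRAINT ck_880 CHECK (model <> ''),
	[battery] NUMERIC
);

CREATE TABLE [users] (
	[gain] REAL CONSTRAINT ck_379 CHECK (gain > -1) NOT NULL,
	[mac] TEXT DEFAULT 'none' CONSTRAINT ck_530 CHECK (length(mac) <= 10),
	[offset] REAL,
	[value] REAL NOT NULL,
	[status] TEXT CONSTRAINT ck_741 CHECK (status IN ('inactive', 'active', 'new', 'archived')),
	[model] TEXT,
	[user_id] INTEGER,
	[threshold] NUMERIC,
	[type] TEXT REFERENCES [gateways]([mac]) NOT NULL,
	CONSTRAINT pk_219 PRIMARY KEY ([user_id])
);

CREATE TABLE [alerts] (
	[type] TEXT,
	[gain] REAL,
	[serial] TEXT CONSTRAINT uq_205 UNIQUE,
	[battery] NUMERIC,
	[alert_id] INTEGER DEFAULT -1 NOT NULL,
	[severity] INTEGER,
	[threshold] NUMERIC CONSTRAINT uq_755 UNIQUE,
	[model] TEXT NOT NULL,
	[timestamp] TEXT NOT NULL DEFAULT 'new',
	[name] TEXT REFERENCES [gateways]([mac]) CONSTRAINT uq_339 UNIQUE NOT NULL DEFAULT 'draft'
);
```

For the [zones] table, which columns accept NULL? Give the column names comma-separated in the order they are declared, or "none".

lon, rssi, model, zone_id, severity, gain, offset

- lon: CHECK does not forbid NULL (a CHECK constraint passes when its expression is NULL) → nullable.
- rssi: no NOT NULL constraint applies → nullable.
- model: UNIQUE does not imply NOT NULL → nullable.
- message: part of the PRIMARY KEY, which implies NOT NULL → not nullable.
- interval: part of the PRIMARY KEY, which implies NOT NULL → not nullable.
- zone_id: UNIQUE does not imply NOT NULL → nullable.
- unit: declared NOT NULL → not nullable.
- severity: no NOT NULL constraint applies → nullable.
- gain: no NOT NULL constraint applies → nullable.
- offset: CHECK does not forbid NULL (a CHECK constraint passes when its expression is NULL) → nullable.
- version: part of the PRIMARY KEY, which implies NOT NULL → not nullable.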